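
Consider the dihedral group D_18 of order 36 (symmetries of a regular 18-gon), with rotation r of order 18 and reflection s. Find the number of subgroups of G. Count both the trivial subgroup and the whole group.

|G| = 36, so by Lagrange every subgroup order divides 36. Divisors: 1, 2, 3, 4, 6, 9, 12, 18, 36.
Subgroups by order — order 1: 1; order 2: 19; order 3: 1; order 4: 9; order 6: 7; order 9: 1; order 12: 3; order 18: 3; order 36: 1.
Total: 1 + 19 + 1 + 9 + 7 + 1 + 3 + 3 + 1 = 45.

45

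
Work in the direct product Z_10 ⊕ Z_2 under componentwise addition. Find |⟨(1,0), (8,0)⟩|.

|⟨(1,0)⟩| = 10 and |⟨(8,0)⟩| = 5, so |H| is a multiple of lcm(10, 5) = 10 and divides |G| = 20.
Closing under the operation: H = {(0,0), (1,0), (2,0), (3,0), (4,0), (5,0), (6,0), (7,0), (8,0), (9,0)}, so |H| = 10.

10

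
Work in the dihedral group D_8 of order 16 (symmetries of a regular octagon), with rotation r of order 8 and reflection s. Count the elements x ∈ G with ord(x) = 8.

4

The elements of order 8 are: r, r^3, r^5, r^7.
That's 4.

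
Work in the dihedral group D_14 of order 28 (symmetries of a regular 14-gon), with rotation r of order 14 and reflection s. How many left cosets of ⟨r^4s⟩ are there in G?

14

|⟨r^4s⟩| = 2 and |G| = 28.
By Lagrange, [G : H] = |G|/|H| = 28/2 = 14.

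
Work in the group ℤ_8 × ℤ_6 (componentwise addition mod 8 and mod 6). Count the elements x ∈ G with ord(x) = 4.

An element (a,b) has order lcm(ord(a), ord(b)); count pairs with lcm equal to 4.
Enumerating gives 4 such elements.

4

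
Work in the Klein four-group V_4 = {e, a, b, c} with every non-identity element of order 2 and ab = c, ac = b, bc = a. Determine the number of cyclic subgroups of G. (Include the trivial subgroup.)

Each element a generates a cyclic subgroup ⟨a⟩; distinct elements may generate the same one (a cyclic group of order d has φ(d) generators).
Cyclic subgroups by order — order 1: 1; order 2: 3.
Total: 4.

4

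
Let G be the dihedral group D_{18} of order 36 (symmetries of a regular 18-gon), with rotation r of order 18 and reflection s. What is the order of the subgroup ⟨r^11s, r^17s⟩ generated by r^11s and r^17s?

6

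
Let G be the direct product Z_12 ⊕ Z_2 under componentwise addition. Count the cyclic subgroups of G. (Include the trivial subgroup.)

12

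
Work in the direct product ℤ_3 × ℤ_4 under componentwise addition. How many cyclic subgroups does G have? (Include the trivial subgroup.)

6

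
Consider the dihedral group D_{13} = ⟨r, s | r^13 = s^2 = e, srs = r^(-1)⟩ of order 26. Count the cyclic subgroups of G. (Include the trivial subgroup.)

Each element a generates a cyclic subgroup ⟨a⟩; distinct elements may generate the same one (a cyclic group of order d has φ(d) generators).
Cyclic subgroups by order — order 1: 1; order 2: 13; order 13: 1.
Total: 15.

15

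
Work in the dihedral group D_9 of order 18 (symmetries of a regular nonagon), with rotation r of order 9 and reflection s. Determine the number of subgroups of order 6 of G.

3

|G| = 18 and 6 | 18, so subgroups of order 6 are possible by Lagrange.
The subgroups of order 6 are: {e, r^3, r^6, r^2s, r^5s, r^8s}; {e, r^3, r^6, s, r^3s, r^6s}; {e, r^3, r^6, rs, r^4s, r^7s}.
So G has 3 subgroups of order 6.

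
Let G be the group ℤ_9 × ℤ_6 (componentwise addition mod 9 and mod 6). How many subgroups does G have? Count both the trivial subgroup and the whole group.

|G| = 54, so by Lagrange every subgroup order divides 54. Divisors: 1, 2, 3, 6, 9, 18, 27, 54.
Subgroups by order — order 1: 1; order 2: 1; order 3: 4; order 6: 4; order 9: 4; order 18: 4; order 27: 1; order 54: 1.
Total: 1 + 1 + 4 + 4 + 4 + 4 + 1 + 1 = 20.

20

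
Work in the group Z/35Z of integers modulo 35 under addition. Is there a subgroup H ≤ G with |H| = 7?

Yes

7 | 35. A subgroup of order 7 is {0, 5, 10, 15, 20, 25, 30}.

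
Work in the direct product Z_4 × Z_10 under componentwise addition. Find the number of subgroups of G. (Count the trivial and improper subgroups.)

16

|G| = 40, so by Lagrange every subgroup order divides 40. Divisors: 1, 2, 4, 5, 8, 10, 20, 40.
Subgroups by order — order 1: 1; order 2: 3; order 4: 3; order 5: 1; order 8: 1; order 10: 3; order 20: 3; order 40: 1.
Total: 1 + 3 + 3 + 1 + 1 + 3 + 3 + 1 = 16.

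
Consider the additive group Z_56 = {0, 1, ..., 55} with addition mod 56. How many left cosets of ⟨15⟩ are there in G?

1

|⟨15⟩| = 56 and |G| = 56.
By Lagrange, [G : H] = |G|/|H| = 56/56 = 1.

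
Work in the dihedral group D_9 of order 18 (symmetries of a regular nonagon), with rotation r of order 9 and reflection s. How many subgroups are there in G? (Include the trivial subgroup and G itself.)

|G| = 18, so by Lagrange every subgroup order divides 18. Divisors: 1, 2, 3, 6, 9, 18.
Subgroups by order — order 1: 1; order 2: 9; order 3: 1; order 6: 3; order 9: 1; order 18: 1.
Total: 1 + 9 + 1 + 3 + 1 + 1 = 16.

16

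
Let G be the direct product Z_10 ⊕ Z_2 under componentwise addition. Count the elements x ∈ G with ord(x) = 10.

12

An element (a,b) has order lcm(ord(a), ord(b)); count pairs with lcm equal to 10.
Enumerating gives 12 such elements.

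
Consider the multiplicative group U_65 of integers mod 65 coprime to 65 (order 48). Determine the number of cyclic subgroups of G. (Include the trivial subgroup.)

Group the elements of G by the cyclic subgroup they generate; each cyclic subgroup of order d accounts for φ(d) elements.
Cyclic subgroups by order — order 1: 1; order 2: 3; order 3: 1; order 4: 6; order 6: 3; order 12: 6.
Total: 20.

20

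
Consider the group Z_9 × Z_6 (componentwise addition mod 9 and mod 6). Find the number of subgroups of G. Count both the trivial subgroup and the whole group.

20

|G| = 54, so by Lagrange every subgroup order divides 54. Divisors: 1, 2, 3, 6, 9, 18, 27, 54.
Subgroups by order — order 1: 1; order 2: 1; order 3: 4; order 6: 4; order 9: 4; order 18: 4; order 27: 1; order 54: 1.
Total: 1 + 1 + 4 + 4 + 4 + 4 + 1 + 1 = 20.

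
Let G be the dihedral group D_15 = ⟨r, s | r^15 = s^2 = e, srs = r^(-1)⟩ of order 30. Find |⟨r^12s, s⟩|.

10

|⟨r^12s⟩| = 2 and |⟨s⟩| = 2, so |H| is a multiple of lcm(2, 2) = 2 and divides |G| = 30.
Closing under the operation: H = {e, r^3, r^6, r^9, r^12, s, r^3s, r^6s, r^9s, r^12s}, so |H| = 10.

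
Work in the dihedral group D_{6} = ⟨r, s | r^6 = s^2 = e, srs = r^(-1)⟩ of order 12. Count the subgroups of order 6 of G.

3

|G| = 12 and 6 | 12, so subgroups of order 6 are possible by Lagrange.
The subgroups of order 6 are: {e, r, r^2, r^3, r^4, r^5}; {e, r^2, r^4, s, r^2s, r^4s}; {e, r^2, r^4, rs, r^3s, r^5s}.
So G has 3 subgroups of order 6.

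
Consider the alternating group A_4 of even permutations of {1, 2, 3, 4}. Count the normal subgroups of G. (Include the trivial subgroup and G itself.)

G has 10 subgroups. Checking conjugation-invariance by order — order 1: 1/1 normal; order 2: 0/3 normal; order 3: 0/4 normal; order 4: 1/1 normal; order 12: 1/1 normal.
Total normal subgroups: 3.

3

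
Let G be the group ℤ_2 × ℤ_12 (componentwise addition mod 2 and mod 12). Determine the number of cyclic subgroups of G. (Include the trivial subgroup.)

12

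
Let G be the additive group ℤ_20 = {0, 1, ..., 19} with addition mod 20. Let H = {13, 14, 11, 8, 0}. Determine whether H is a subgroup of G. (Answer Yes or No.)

No

8 ∈ H but its inverse 12 ∉ H, so H is not a subgroup.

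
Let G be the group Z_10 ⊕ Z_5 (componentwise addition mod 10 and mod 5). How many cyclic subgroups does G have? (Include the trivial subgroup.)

14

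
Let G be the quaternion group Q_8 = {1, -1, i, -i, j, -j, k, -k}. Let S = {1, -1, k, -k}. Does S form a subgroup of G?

|S| = 4 divides |G| = 8, consistent with Lagrange.
S contains the identity, every element's inverse is in S, and S is closed under ·: it is a subgroup.
In fact S = ⟨-k⟩.

Yes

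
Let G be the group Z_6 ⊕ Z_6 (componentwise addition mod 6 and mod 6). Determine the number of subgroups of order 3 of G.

4

|G| = 36 and 3 | 36, so subgroups of order 3 are possible by Lagrange.
The subgroups of order 3 are: {(0,0), (0,2), (0,4)}; {(0,0), (2,0), (4,0)}; {(0,0), (2,2), (4,4)}; {(0,0), (2,4), (4,2)}.
So G has 4 subgroups of order 3.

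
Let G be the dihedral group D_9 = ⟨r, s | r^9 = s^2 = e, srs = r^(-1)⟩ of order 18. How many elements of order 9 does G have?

6

The elements of order 9 are: r, r^2, r^4, r^5, r^7, r^8.
That's 6.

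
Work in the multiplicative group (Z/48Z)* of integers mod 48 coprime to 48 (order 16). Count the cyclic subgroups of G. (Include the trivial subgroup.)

12

Group the elements of G by the cyclic subgroup they generate; each cyclic subgroup of order d accounts for φ(d) elements.
Cyclic subgroups by order — order 1: 1; order 2: 7; order 4: 4.
Total: 12.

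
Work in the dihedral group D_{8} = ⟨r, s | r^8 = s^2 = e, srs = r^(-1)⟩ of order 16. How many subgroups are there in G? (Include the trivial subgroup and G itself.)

19

|G| = 16, so by Lagrange every subgroup order divides 16. Divisors: 1, 2, 4, 8, 16.
Subgroups by order — order 1: 1; order 2: 9; order 4: 5; order 8: 3; order 16: 1.
Total: 1 + 9 + 5 + 3 + 1 = 19.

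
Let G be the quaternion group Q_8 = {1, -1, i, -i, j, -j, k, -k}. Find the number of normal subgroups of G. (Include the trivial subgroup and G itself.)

G has 6 subgroups. Checking conjugation-invariance by order — order 1: 1/1 normal; order 2: 1/1 normal; order 4: 3/3 normal; order 8: 1/1 normal.
Total normal subgroups: 6.

6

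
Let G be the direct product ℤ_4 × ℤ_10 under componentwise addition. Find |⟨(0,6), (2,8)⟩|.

|⟨(0,6)⟩| = 5 and |⟨(2,8)⟩| = 10, so |H| is a multiple of lcm(5, 10) = 10 and divides |G| = 40.
Closing under the operation: H = {(0,0), (0,2), (0,4), (0,6), (0,8), (2,0), (2,2), (2,4), (2,6), (2,8)}, so |H| = 10.

10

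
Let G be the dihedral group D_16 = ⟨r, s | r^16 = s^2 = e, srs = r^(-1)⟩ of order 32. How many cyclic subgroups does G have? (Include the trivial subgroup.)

A cyclic subgroup of order d is generated by each of its φ(d) elements of order d, so the cyclic subgroups of order d number (#elements of order d)/φ(d).
Cyclic subgroups by order — order 1: 1; order 2: 17; order 4: 1; order 8: 1; order 16: 1.
Total: 21.

21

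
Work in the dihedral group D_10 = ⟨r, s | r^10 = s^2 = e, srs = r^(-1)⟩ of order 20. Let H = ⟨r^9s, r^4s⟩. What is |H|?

|⟨r^9s⟩| = 2 and |⟨r^4s⟩| = 2, so |H| is a multiple of lcm(2, 2) = 2 and divides |G| = 20.
Closing under the operation: H = {e, r^5, r^4s, r^9s}, so |H| = 4.

4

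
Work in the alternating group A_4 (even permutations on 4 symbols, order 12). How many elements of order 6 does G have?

0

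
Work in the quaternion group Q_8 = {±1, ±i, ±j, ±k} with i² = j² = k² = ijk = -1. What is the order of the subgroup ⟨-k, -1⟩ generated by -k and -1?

|⟨-k⟩| = 4 and |⟨-1⟩| = 2, so |H| is a multiple of lcm(4, 2) = 4 and divides |G| = 8.
Closing under the operation: H = {1, -1, k, -k}, so |H| = 4.

4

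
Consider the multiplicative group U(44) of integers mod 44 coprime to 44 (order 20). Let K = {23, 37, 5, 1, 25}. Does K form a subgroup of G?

5 ∈ K but its inverse 9 ∉ K, so K is not a subgroup.

No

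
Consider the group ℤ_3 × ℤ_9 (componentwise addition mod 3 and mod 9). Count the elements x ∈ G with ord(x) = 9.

18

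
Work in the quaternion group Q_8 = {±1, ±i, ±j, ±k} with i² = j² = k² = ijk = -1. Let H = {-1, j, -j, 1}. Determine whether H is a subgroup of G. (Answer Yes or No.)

Yes

|H| = 4 divides |G| = 8, consistent with Lagrange.
H contains the identity, every element's inverse is in H, and H is closed under ·: it is a subgroup.
In fact H = ⟨j⟩.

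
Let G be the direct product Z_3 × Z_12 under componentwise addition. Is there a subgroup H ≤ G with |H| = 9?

9 | 36. A subgroup of order 9 is {(0,0), (0,4), (0,8), (1,0), (1,4), (1,8), (2,0), (2,4), (2,8)}.

Yes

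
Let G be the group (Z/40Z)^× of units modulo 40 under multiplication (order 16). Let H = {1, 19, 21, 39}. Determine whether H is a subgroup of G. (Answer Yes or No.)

Yes

|H| = 4 divides |G| = 16, consistent with Lagrange.
H contains the identity, every element's inverse is in H, and H is closed under ·: it is a subgroup.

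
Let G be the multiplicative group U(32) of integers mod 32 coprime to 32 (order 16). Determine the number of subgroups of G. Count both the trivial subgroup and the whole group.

|G| = 16, so by Lagrange every subgroup order divides 16. Divisors: 1, 2, 4, 8, 16.
Subgroups by order — order 1: 1; order 2: 3; order 4: 3; order 8: 3; order 16: 1.
Total: 1 + 3 + 3 + 3 + 1 = 11.

11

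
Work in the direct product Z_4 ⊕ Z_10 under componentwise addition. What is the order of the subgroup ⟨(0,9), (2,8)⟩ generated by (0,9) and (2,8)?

20

|⟨(0,9)⟩| = 10 and |⟨(2,8)⟩| = 10, so |H| is a multiple of lcm(10, 10) = 10 and divides |G| = 40.
Closing under the operation: H = {(0,0), (0,1), (0,2), (0,3), (0,4), (0,5), (0,6), (0,7), (0,8), (0,9), (2,0), (2,1), (2,2), (2,3), (2,4), (2,5), (2,6), (2,7), (2,8), (2,9)}, so |H| = 20.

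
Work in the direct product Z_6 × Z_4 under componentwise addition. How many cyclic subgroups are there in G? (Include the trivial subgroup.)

12

Each element a generates a cyclic subgroup ⟨a⟩; distinct elements may generate the same one (a cyclic group of order d has φ(d) generators).
Cyclic subgroups by order — order 1: 1; order 2: 3; order 3: 1; order 4: 2; order 6: 3; order 12: 2.
Total: 12.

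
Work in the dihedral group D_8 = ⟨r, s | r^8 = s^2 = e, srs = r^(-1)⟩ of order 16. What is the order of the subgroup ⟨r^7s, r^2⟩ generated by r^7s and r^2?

|⟨r^7s⟩| = 2 and |⟨r^2⟩| = 4, so |H| is a multiple of lcm(2, 4) = 4 and divides |G| = 16.
Closing under the operation: H = {e, r^2, r^4, r^6, rs, r^3s, r^5s, r^7s}, so |H| = 8.

8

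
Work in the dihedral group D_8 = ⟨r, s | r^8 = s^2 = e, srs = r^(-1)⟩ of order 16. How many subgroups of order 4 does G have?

5

|G| = 16 and 4 | 16, so subgroups of order 4 are possible by Lagrange.
The subgroups of order 4 are: {e, r^2, r^4, r^6}; {e, r^4, r^2s, r^6s}; {e, r^4, r^3s, r^7s}; {e, r^4, s, r^4s}; … (5 in all).
So G has 5 subgroups of order 4.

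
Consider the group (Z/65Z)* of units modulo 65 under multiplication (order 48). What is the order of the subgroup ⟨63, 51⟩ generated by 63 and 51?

|⟨63⟩| = 12 and |⟨51⟩| = 2, so |H| is a multiple of lcm(12, 2) = 12 and divides |G| = 48.
Closing under the operation: H = {1, 2, 4, 7, 8, 9, 14, 16, 18, 28, 29, 32, 33, 36, 37, 47, 49, 51, 56, 57, 58, 61, 63, 64}, so |H| = 24.

24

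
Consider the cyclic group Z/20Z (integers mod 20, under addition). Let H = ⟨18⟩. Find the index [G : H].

2

|⟨18⟩| = 10 and |G| = 20.
By Lagrange, [G : H] = |G|/|H| = 20/10 = 2.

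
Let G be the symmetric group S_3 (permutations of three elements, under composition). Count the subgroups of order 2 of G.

|G| = 6 and 2 | 6, so subgroups of order 2 are possible by Lagrange.
The subgroups of order 2 are: {e, (1 2)}; {e, (1 3)}; {e, (2 3)}.
So G has 3 subgroups of order 2.

3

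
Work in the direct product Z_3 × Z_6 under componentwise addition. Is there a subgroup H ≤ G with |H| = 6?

6 | 18. A subgroup of order 6 is {(0,0), (0,1), (0,2), (0,3), (0,4), (0,5)}.

Yes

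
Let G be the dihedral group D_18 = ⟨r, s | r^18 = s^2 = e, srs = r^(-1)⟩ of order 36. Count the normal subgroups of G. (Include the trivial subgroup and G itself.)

9

G has 45 subgroups. Checking conjugation-invariance by order — order 1: 1/1 normal; order 2: 1/19 normal; order 3: 1/1 normal; order 4: 0/9 normal; order 6: 1/7 normal; order 9: 1/1 normal; order 12: 0/3 normal; order 18: 3/3 normal; order 36: 1/1 normal.
Total normal subgroups: 9.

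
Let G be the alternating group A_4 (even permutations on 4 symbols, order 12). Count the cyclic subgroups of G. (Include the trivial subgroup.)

Each element a generates a cyclic subgroup ⟨a⟩; distinct elements may generate the same one (a cyclic group of order d has φ(d) generators).
Cyclic subgroups by order — order 1: 1; order 2: 3; order 3: 4.
Total: 8.

8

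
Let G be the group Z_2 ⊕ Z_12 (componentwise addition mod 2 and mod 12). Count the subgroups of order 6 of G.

3

|G| = 24 and 6 | 24, so subgroups of order 6 are possible by Lagrange.
The subgroups of order 6 are: {(0,0), (0,2), (0,4), (0,6), (0,8), (0,10)}; {(0,0), (0,4), (0,8), (1,0), (1,4), (1,8)}; {(0,0), (0,4), (0,8), (1,2), (1,6), (1,10)}.
So G has 3 subgroups of order 6.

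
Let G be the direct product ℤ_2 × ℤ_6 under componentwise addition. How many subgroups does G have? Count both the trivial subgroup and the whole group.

|G| = 12, so by Lagrange every subgroup order divides 12. Divisors: 1, 2, 3, 4, 6, 12.
Subgroups by order — order 1: 1; order 2: 3; order 3: 1; order 4: 1; order 6: 3; order 12: 1.
Total: 1 + 3 + 1 + 1 + 3 + 1 = 10.

10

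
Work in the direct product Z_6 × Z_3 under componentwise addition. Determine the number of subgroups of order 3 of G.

|G| = 18 and 3 | 18, so subgroups of order 3 are possible by Lagrange.
The subgroups of order 3 are: {(0,0), (0,1), (0,2)}; {(0,0), (2,0), (4,0)}; {(0,0), (2,1), (4,2)}; {(0,0), (2,2), (4,1)}.
So G has 4 subgroups of order 3.

4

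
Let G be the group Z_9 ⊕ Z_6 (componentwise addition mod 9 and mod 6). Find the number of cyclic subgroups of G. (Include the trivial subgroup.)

16

A cyclic subgroup of order d is generated by each of its φ(d) elements of order d, so the cyclic subgroups of order d number (#elements of order d)/φ(d).
Cyclic subgroups by order — order 1: 1; order 2: 1; order 3: 4; order 6: 4; order 9: 3; order 18: 3.
Total: 16.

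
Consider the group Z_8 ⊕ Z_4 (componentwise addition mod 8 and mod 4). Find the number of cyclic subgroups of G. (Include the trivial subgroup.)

14

Each element a generates a cyclic subgroup ⟨a⟩; distinct elements may generate the same one (a cyclic group of order d has φ(d) generators).
Cyclic subgroups by order — order 1: 1; order 2: 3; order 4: 6; order 8: 4.
Total: 14.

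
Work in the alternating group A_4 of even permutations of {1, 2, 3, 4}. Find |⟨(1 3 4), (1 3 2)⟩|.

|⟨(1 3 4)⟩| = 3 and |⟨(1 3 2)⟩| = 3, so |H| is a multiple of lcm(3, 3) = 3 and divides |G| = 12.
Closing {(1 3 4), (1 3 2)} under the group operation gives all of G, so |H| = 12.

12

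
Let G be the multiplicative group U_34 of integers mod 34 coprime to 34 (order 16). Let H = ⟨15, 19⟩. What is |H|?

8

|⟨15⟩| = 8 and |⟨19⟩| = 8, so |H| is a multiple of lcm(8, 8) = 8 and divides |G| = 16.
Closing under the operation: H = {1, 9, 13, 15, 19, 21, 25, 33}, so |H| = 8.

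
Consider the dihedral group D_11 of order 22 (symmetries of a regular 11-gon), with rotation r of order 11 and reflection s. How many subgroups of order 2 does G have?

|G| = 22 and 2 | 22, so subgroups of order 2 are possible by Lagrange.
The subgroups of order 2 are: {e, r^10s}; {e, r^2s}; {e, r^3s}; {e, r^4s}; … (11 in all).
So G has 11 subgroups of order 2.

11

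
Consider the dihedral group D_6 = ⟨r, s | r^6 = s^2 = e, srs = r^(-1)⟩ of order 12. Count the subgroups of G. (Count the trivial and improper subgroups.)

|G| = 12, so by Lagrange every subgroup order divides 12. Divisors: 1, 2, 3, 4, 6, 12.
Subgroups by order — order 1: 1; order 2: 7; order 3: 1; order 4: 3; order 6: 3; order 12: 1.
Total: 1 + 7 + 1 + 3 + 3 + 1 = 16.

16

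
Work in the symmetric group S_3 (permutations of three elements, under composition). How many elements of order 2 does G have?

3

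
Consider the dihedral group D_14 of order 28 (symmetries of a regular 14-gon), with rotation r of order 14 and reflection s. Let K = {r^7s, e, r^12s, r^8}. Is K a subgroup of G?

No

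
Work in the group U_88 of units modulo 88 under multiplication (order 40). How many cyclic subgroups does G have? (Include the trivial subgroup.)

Each element a generates a cyclic subgroup ⟨a⟩; distinct elements may generate the same one (a cyclic group of order d has φ(d) generators).
Cyclic subgroups by order — order 1: 1; order 2: 7; order 5: 1; order 10: 7.
Total: 16.

16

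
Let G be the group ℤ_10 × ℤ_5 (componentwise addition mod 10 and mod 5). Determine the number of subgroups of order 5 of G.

6

|G| = 50 and 5 | 50, so subgroups of order 5 are possible by Lagrange.
The subgroups of order 5 are: {(0,0), (0,1), (0,2), (0,3), (0,4)}; {(0,0), (2,0), (4,0), (6,0), (8,0)}; {(0,0), (2,1), (4,2), (6,3), (8,4)}; {(0,0), (2,2), (4,4), (6,1), (8,3)}; … (6 in all).
So G has 6 subgroups of order 5.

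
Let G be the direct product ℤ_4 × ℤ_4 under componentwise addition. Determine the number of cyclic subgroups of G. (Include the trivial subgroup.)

Each element a generates a cyclic subgroup ⟨a⟩; distinct elements may generate the same one (a cyclic group of order d has φ(d) generators).
Cyclic subgroups by order — order 1: 1; order 2: 3; order 4: 6.
Total: 10.

10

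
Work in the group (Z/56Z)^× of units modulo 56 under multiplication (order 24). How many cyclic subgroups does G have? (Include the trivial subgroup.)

Group the elements of G by the cyclic subgroup they generate; each cyclic subgroup of order d accounts for φ(d) elements.
Cyclic subgroups by order — order 1: 1; order 2: 7; order 3: 1; order 6: 7.
Total: 16.

16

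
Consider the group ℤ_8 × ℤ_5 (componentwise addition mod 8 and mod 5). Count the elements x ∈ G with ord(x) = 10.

4

An element (a,b) has order lcm(ord(a), ord(b)); count pairs with lcm equal to 10.
Enumerating gives 4 such elements.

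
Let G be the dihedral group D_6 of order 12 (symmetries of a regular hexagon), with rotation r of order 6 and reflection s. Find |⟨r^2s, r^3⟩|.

4

|⟨r^2s⟩| = 2 and |⟨r^3⟩| = 2, so |H| is a multiple of lcm(2, 2) = 2 and divides |G| = 12.
Closing under the operation: H = {e, r^3, r^2s, r^5s}, so |H| = 4.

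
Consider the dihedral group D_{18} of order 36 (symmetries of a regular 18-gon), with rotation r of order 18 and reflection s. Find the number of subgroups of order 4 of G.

9

|G| = 36 and 4 | 36, so subgroups of order 4 are possible by Lagrange.
The subgroups of order 4 are: {e, r^9, rs, r^10s}; {e, r^9, r^2s, r^11s}; {e, r^9, r^3s, r^12s}; {e, r^9, r^4s, r^13s}; … (9 in all).
So G has 9 subgroups of order 4.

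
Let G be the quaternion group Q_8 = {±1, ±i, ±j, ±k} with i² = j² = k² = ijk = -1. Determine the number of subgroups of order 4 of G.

|G| = 8 and 4 | 8, so subgroups of order 4 are possible by Lagrange.
The subgroups of order 4 are: {1, -1, i, -i}; {1, -1, j, -j}; {1, -1, k, -k}.
So G has 3 subgroups of order 4.

3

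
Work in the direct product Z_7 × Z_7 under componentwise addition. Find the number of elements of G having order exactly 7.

48

An element (a,b) has order lcm(ord(a), ord(b)); count pairs with lcm equal to 7.
Enumerating gives 48 such elements.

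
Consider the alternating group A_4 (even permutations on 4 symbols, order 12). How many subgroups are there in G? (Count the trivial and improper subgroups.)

10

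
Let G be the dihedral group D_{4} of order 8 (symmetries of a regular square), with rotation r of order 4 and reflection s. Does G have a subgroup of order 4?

Yes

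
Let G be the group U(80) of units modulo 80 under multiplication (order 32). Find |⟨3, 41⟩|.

|⟨3⟩| = 4 and |⟨41⟩| = 2, so |H| is a multiple of lcm(4, 2) = 4 and divides |G| = 32.
Closing under the operation: H = {1, 3, 9, 27, 41, 43, 49, 67}, so |H| = 8.

8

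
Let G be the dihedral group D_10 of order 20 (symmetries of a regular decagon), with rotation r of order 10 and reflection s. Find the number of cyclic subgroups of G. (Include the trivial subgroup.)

14

Group the elements of G by the cyclic subgroup they generate; each cyclic subgroup of order d accounts for φ(d) elements.
Cyclic subgroups by order — order 1: 1; order 2: 11; order 5: 1; order 10: 1.
Total: 14.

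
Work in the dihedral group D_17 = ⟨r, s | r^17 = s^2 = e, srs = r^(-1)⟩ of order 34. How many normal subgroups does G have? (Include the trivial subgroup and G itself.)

3

G has 20 subgroups. Checking conjugation-invariance by order — order 1: 1/1 normal; order 2: 0/17 normal; order 17: 1/1 normal; order 34: 1/1 normal.
Total normal subgroups: 3.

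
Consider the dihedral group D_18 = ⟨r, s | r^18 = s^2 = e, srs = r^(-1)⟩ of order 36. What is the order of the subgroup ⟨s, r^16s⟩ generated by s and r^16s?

18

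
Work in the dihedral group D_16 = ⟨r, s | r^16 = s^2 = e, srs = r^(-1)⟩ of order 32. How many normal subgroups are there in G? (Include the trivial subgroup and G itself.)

8

G has 36 subgroups. Checking conjugation-invariance by order — order 1: 1/1 normal; order 2: 1/17 normal; order 4: 1/9 normal; order 8: 1/5 normal; order 16: 3/3 normal; order 32: 1/1 normal.
Total normal subgroups: 8.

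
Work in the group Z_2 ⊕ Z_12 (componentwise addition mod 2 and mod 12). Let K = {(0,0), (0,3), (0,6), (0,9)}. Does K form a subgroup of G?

Yes

|K| = 4 divides |G| = 24, consistent with Lagrange.
K contains the identity, every element's inverse is in K, and K is closed under +: it is a subgroup.
In fact K = ⟨(0,3)⟩.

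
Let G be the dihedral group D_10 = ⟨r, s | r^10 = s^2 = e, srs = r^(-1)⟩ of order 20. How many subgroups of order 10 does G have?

3

|G| = 20 and 10 | 20, so subgroups of order 10 are possible by Lagrange.
The subgroups of order 10 are: {e, r, r^2, r^3, r^4, r^5, r^6, r^7, r^8, r^9}; {e, r^2, r^4, r^6, r^8, s, r^2s, r^4s, r^6s, r^8s}; {e, r^2, r^4, r^6, r^8, rs, r^3s, r^5s, r^7s, r^9s}.
So G has 3 subgroups of order 10.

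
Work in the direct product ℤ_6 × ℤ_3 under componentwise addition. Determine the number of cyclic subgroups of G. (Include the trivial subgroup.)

10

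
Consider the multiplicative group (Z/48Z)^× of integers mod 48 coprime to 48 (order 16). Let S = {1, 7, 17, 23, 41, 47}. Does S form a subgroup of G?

No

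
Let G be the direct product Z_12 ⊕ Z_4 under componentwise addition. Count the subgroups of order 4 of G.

7

|G| = 48 and 4 | 48, so subgroups of order 4 are possible by Lagrange.
The subgroups of order 4 are: {(0,0), (0,1), (0,2), (0,3)}; {(0,0), (0,2), (6,0), (6,2)}; {(0,0), (0,2), (6,1), (6,3)}; {(0,0), (3,0), (6,0), (9,0)}; … (7 in all).
So G has 7 subgroups of order 4.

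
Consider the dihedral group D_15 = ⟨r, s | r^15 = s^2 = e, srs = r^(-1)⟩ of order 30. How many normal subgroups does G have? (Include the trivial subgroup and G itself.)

G has 28 subgroups. Checking conjugation-invariance by order — order 1: 1/1 normal; order 2: 0/15 normal; order 3: 1/1 normal; order 5: 1/1 normal; order 6: 0/5 normal; order 10: 0/3 normal; order 15: 1/1 normal; order 30: 1/1 normal.
Total normal subgroups: 5.

5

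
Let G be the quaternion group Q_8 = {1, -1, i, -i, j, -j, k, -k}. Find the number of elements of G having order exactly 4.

6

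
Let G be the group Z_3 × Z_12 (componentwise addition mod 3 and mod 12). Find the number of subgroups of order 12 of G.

|G| = 36 and 12 | 36, so subgroups of order 12 are possible by Lagrange.
The subgroups of order 12 are: {(0,0), (0,1), (0,2), (0,3), (0,4), (0,5), (0,6), (0,7), (0,8), (0,9), (0,10), (0,11)}; {(0,0), (0,3), (0,6), (0,9), (1,0), (1,3), (1,6), (1,9), (2,0), (2,3), (2,6), (2,9)}; {(0,0), (0,3), (0,6), (0,9), (1,1), (1,4), (1,7), (1,10), (2,2), (2,5), (2,8), (2,11)}; {(0,0), (0,3), (0,6), (0,9), (1,2), (1,5), (1,8), (1,11), (2,1), (2,4), (2,7), (2,10)}.
So G has 4 subgroups of order 12.

4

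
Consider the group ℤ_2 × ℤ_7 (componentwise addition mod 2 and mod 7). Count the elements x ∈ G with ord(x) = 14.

6

An element (a,b) has order lcm(ord(a), ord(b)); count pairs with lcm equal to 14.
Enumerating gives 6 such elements.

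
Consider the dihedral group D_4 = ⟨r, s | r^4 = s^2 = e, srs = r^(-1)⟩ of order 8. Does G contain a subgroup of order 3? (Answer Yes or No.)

3 does not divide |G| = 8, so by Lagrange no subgroup of order 3 exists.

No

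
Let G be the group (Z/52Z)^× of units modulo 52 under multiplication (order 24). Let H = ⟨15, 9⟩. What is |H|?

|⟨15⟩| = 12 and |⟨9⟩| = 3, so |H| is a multiple of lcm(12, 3) = 12 and divides |G| = 24.
Closing under the operation: H = {1, 7, 9, 11, 15, 17, 19, 25, 29, 31, 47, 49}, so |H| = 12.

12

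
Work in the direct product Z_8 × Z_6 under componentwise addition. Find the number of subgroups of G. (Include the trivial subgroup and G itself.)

22

|G| = 48, so by Lagrange every subgroup order divides 48. Divisors: 1, 2, 3, 4, 6, 8, 12, 16, 24, 48.
Subgroups by order — order 1: 1; order 2: 3; order 3: 1; order 4: 3; order 6: 3; order 8: 3; order 12: 3; order 16: 1; order 24: 3; order 48: 1.
Total: 1 + 3 + 1 + 3 + 3 + 3 + 3 + 1 + 3 + 1 = 22.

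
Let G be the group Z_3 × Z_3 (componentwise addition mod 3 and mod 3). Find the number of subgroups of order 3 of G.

4

|G| = 9 and 3 | 9, so subgroups of order 3 are possible by Lagrange.
The subgroups of order 3 are: {(0,0), (0,1), (0,2)}; {(0,0), (1,0), (2,0)}; {(0,0), (1,1), (2,2)}; {(0,0), (1,2), (2,1)}.
So G has 4 subgroups of order 3.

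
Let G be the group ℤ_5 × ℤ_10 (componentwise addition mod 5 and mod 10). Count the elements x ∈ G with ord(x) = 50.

An element (a,b) has order lcm(ord(a), ord(b)); count pairs with lcm equal to 50.
Enumerating gives 0 such elements.

0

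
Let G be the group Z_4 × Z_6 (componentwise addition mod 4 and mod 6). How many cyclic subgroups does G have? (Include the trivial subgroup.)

A cyclic subgroup of order d is generated by each of its φ(d) elements of order d, so the cyclic subgroups of order d number (#elements of order d)/φ(d).
Cyclic subgroups by order — order 1: 1; order 2: 3; order 3: 1; order 4: 2; order 6: 3; order 12: 2.
Total: 12.

12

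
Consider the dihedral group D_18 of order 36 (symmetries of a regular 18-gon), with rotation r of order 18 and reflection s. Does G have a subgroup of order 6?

6 | 36. A subgroup of order 6 is {e, r^6, r^12, r^4s, r^10s, r^16s}.

Yes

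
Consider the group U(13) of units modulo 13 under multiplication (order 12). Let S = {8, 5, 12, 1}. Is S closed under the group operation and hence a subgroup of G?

Yes

|S| = 4 divides |G| = 12, consistent with Lagrange.
S contains the identity, every element's inverse is in S, and S is closed under ·: it is a subgroup.
In fact S = ⟨8⟩.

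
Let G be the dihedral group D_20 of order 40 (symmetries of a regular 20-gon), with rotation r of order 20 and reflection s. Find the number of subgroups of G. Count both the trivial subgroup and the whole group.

48

|G| = 40, so by Lagrange every subgroup order divides 40. Divisors: 1, 2, 4, 5, 8, 10, 20, 40.
Subgroups by order — order 1: 1; order 2: 21; order 4: 11; order 5: 1; order 8: 5; order 10: 5; order 20: 3; order 40: 1.
Total: 1 + 21 + 11 + 1 + 5 + 5 + 3 + 1 = 48.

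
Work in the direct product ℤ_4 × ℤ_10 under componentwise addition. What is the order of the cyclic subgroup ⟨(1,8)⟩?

The order of (1,8) in Z_4 × Z_10 is lcm(ord(1) in Z_4, ord(8) in Z_10).
ord(1) = 4 and ord(8) = 5, so |⟨(1,8)⟩| = lcm(4, 5) = 20.

20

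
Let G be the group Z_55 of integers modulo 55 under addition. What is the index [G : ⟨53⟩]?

|⟨53⟩| = 55 and |G| = 55.
By Lagrange, [G : H] = |G|/|H| = 55/55 = 1.

1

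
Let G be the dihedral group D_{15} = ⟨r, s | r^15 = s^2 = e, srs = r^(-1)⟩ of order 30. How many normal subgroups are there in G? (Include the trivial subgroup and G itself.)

5

G has 28 subgroups. Checking conjugation-invariance by order — order 1: 1/1 normal; order 2: 0/15 normal; order 3: 1/1 normal; order 5: 1/1 normal; order 6: 0/5 normal; order 10: 0/3 normal; order 15: 1/1 normal; order 30: 1/1 normal.
Total normal subgroups: 5.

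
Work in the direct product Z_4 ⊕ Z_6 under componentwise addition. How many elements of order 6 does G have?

6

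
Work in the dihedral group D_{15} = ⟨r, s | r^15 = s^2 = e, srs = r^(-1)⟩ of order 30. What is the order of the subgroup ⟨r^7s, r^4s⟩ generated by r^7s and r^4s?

|⟨r^7s⟩| = 2 and |⟨r^4s⟩| = 2, so |H| is a multiple of lcm(2, 2) = 2 and divides |G| = 30.
Closing under the operation: H = {e, r^3, r^6, r^9, r^12, rs, r^4s, r^7s, r^10s, r^13s}, so |H| = 10.

10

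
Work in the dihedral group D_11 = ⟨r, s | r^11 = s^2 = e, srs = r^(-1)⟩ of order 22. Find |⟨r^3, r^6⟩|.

11

|⟨r^3⟩| = 11 and |⟨r^6⟩| = 11, so |H| is a multiple of lcm(11, 11) = 11 and divides |G| = 22.
Closing under the operation: H = {e, r, r^2, r^3, r^4, r^5, r^6, r^7, r^8, r^9, r^10}, so |H| = 11.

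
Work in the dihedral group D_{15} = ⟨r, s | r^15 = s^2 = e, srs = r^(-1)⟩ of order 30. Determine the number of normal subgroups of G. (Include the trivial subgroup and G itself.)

G has 28 subgroups. Checking conjugation-invariance by order — order 1: 1/1 normal; order 2: 0/15 normal; order 3: 1/1 normal; order 5: 1/1 normal; order 6: 0/5 normal; order 10: 0/3 normal; order 15: 1/1 normal; order 30: 1/1 normal.
Total normal subgroups: 5.

5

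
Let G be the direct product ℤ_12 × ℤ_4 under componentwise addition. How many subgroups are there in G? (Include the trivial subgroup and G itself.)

|G| = 48, so by Lagrange every subgroup order divides 48. Divisors: 1, 2, 3, 4, 6, 8, 12, 16, 24, 48.
Subgroups by order — order 1: 1; order 2: 3; order 3: 1; order 4: 7; order 6: 3; order 8: 3; order 12: 7; order 16: 1; order 24: 3; order 48: 1.
Total: 1 + 3 + 1 + 7 + 3 + 3 + 7 + 1 + 3 + 1 = 30.

30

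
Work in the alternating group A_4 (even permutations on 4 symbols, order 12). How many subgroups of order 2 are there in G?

|G| = 12 and 2 | 12, so subgroups of order 2 are possible by Lagrange.
The subgroups of order 2 are: {e, (1 2)(3 4)}; {e, (1 3)(2 4)}; {e, (1 4)(2 3)}.
So G has 3 subgroups of order 2.

3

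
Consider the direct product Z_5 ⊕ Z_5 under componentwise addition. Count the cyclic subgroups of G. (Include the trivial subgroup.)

7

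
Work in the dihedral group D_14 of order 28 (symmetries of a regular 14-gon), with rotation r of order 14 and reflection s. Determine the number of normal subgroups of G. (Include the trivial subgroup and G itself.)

7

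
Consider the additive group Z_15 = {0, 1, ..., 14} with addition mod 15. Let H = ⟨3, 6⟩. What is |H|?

5

|⟨3⟩| = 5 and |⟨6⟩| = 5, so |H| is a multiple of lcm(5, 5) = 5 and divides |G| = 15.
Closing under the operation: H = {0, 3, 6, 9, 12}, so |H| = 5.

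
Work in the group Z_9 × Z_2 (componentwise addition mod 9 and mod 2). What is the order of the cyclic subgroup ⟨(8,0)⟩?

9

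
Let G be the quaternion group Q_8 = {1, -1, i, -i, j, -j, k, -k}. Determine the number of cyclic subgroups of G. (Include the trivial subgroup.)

5

A cyclic subgroup of order d is generated by each of its φ(d) elements of order d, so the cyclic subgroups of order d number (#elements of order d)/φ(d).
Cyclic subgroups by order — order 1: 1; order 2: 1; order 4: 3.
Total: 5.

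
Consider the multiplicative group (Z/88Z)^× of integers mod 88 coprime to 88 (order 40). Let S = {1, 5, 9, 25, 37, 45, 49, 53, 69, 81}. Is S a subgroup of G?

|S| = 10 divides |G| = 40, consistent with Lagrange.
S contains the identity, every element's inverse is in S, and S is closed under ·: it is a subgroup.
In fact S = ⟨5⟩.

Yes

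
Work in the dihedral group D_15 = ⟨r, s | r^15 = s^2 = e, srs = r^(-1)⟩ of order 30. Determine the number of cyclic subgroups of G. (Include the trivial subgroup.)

Each element a generates a cyclic subgroup ⟨a⟩; distinct elements may generate the same one (a cyclic group of order d has φ(d) generators).
Cyclic subgroups by order — order 1: 1; order 2: 15; order 3: 1; order 5: 1; order 15: 1.
Total: 19.

19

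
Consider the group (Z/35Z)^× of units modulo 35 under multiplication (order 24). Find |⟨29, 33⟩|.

12

|⟨29⟩| = 2 and |⟨33⟩| = 12, so |H| is a multiple of lcm(2, 12) = 12 and divides |G| = 24.
Closing under the operation: H = {1, 3, 4, 9, 11, 12, 13, 16, 17, 27, 29, 33}, so |H| = 12.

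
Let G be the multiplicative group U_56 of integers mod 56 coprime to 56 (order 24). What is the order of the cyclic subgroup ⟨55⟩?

2

Compute successive powers of 55 mod 56: 55, 1; 55^2 ≡ 1 (mod 56).
So |⟨55⟩| = 2.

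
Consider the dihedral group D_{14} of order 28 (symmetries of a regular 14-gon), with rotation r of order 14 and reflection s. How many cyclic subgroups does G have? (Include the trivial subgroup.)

Each element a generates a cyclic subgroup ⟨a⟩; distinct elements may generate the same one (a cyclic group of order d has φ(d) generators).
Cyclic subgroups by order — order 1: 1; order 2: 15; order 7: 1; order 14: 1.
Total: 18.

18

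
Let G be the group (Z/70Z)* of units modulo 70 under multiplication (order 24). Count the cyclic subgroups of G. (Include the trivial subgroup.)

12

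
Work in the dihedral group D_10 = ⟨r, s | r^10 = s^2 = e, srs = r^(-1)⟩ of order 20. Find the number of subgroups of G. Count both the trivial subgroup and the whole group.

22

|G| = 20, so by Lagrange every subgroup order divides 20. Divisors: 1, 2, 4, 5, 10, 20.
Subgroups by order — order 1: 1; order 2: 11; order 4: 5; order 5: 1; order 10: 3; order 20: 1.
Total: 1 + 11 + 5 + 1 + 3 + 1 = 22.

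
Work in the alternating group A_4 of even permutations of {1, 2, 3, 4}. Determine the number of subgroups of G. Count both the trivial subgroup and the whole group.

|G| = 12, so by Lagrange every subgroup order divides 12. Divisors: 1, 2, 3, 4, 6, 12.
Subgroups by order — order 1: 1; order 2: 3; order 3: 4; order 4: 1; order 6: 0; order 12: 1.
Total: 1 + 3 + 4 + 1 + 0 + 1 = 10.

10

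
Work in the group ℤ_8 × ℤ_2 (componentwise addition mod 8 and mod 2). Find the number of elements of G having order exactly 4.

4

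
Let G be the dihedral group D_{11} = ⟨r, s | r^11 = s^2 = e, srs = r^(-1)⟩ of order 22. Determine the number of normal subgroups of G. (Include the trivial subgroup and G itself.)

G has 14 subgroups. Checking conjugation-invariance by order — order 1: 1/1 normal; order 2: 0/11 normal; order 11: 1/1 normal; order 22: 1/1 normal.
Total normal subgroups: 3.

3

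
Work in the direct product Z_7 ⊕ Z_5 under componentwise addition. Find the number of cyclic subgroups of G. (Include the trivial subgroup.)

A cyclic subgroup of order d is generated by each of its φ(d) elements of order d, so the cyclic subgroups of order d number (#elements of order d)/φ(d).
Cyclic subgroups by order — order 1: 1; order 5: 1; order 7: 1; order 35: 1.
Total: 4.

4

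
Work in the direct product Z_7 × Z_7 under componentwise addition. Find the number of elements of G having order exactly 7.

An element (a,b) has order lcm(ord(a), ord(b)); count pairs with lcm equal to 7.
Enumerating gives 48 such elements.

48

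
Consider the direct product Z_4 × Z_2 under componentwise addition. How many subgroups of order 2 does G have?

|G| = 8 and 2 | 8, so subgroups of order 2 are possible by Lagrange.
The subgroups of order 2 are: {(0,0), (0,1)}; {(0,0), (2,0)}; {(0,0), (2,1)}.
So G has 3 subgroups of order 2.

3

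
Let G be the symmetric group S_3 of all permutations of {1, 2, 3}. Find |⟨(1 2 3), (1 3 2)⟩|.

|⟨(1 2 3)⟩| = 3 and |⟨(1 3 2)⟩| = 3, so |H| is a multiple of lcm(3, 3) = 3 and divides |G| = 6.
Closing under the operation: H = {e, (1 2 3), (1 3 2)}, so |H| = 3.

3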